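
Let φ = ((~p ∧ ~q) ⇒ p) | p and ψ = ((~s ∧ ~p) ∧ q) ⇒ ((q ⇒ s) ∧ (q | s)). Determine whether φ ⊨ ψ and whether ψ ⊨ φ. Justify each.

(→) This fails. Under p = F, q = T, s = F, the left side is true but the right side is false.

(←) This fails. Under p = F, q = F, s = F, the left side is false but the right side is true.

Neither direction holds.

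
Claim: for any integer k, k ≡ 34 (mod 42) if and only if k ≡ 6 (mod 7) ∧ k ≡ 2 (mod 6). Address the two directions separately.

(→) This fails: k = 34 gives 34 ≡ 34 (mod 42) but 34 ≡ 4 (mod 6), so the conjunction on the right does not hold.

(←) This fails: k = 20 satisfies both congruences on the right (20 ≡ 6 mod 7 and 20 ≡ 2 mod 6) yet 20 ≡ 20 (mod 42), not 34.

(⇒) fails and (⇐) fails.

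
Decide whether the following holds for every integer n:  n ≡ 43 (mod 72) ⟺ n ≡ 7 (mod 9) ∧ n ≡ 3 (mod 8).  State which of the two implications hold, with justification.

Both directions hold; the statement is true.

(⇐) If n ≡ 7 (mod 9) and n ≡ 3 (mod 8), then by the Chinese remainder theorem n ≡ 43 (mod 72). This is exactly n ≡ 43 (mod 72).

(⇒) Suppose n ≡ 43 (mod 72); write n = 72j + 43. Since 9 ∣ 72, reducing mod 9 gives n ≡ 43 ≡ 7 (mod 9); since 8 ∣ 72, reducing mod 8 gives n ≡ 43 ≡ 3 (mod 8).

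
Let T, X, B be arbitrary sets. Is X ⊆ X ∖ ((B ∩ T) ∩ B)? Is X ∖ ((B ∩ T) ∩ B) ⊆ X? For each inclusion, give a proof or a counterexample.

(⊆) This inclusion fails. Take T = {1}, X = {1}, B = {1}; then 1 ∈ X but 1 ∉ X ∖ ((B ∩ T) ∩ B).

(⊇) Let x ∈ X ∖ ((B ∩ T) ∩ B). Then either x ∈ X and x ∉ T, B; or x ∈ T ∩ X and x ∉ B; or x ∈ X ∩ B and x ∉ T. In each case x ∈ X, so X ∖ ((B ∩ T) ∩ B) ⊆ X.

The sets are not equal: only the reverse inclusion holds.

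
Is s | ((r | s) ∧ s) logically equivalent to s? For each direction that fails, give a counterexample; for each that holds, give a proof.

(⟹) Assume the antecedent. If r is true, the antecedent forces (r = T, s = T), and s holds there. If r is false, the antecedent forces (r = F, s = T), and s holds there. Either way s holds.

(⟸) Assume the antecedent. If r is true, the antecedent forces (r = T, s = T), and s | ((r | s) ∧ s) holds there. If r is false, the antecedent forces (r = F, s = T), and s | ((r | s) ∧ s) holds there. Either way s | ((r | s) ∧ s) holds.

Both directions hold; the statement is true.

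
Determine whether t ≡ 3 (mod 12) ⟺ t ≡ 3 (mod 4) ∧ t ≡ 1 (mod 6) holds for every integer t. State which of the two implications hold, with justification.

Neither implication holds.

(→) This fails: t = 3 gives 3 ≡ 3 (mod 12) but 3 ≡ 3 (mod 6), so the conjunction on the right does not hold.

(←) This fails: t = 7 satisfies both congruences on the right (7 ≡ 3 mod 4 and 7 ≡ 1 mod 6) yet 7 ≡ 7 (mod 12), not 3.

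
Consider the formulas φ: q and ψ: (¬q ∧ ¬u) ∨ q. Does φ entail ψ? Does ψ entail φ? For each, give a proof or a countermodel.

(→) Assume the antecedent. If q is true, (¬q ∧ ¬u) ∨ q reduces to true regardless of the other variables. If q is false, the antecedent cannot hold. Either way (¬q ∧ ¬u) ∨ q holds.

(←) This fails. Under q = F, u = F, the left side is false but the right side is true.

Only the forward direction holds.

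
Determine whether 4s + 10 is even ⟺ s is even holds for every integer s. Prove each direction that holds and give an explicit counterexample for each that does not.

Not equivalent: only (⇐) holds.

(→) This fails: take s = 1. Then 4s + 10 = 14, which is even, yet s = 1 is odd, not even.

(←) Suppose s is even. Since 4 is even, 4s is even for every s, so 4s + 10 has the same parity as 10, which is even. Hence 4s + 10 is even.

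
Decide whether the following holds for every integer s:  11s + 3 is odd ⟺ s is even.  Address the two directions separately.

Both directions hold.

Converse. Suppose s is even; write s = 2j. Then 11s + 3 = 11·(2j) + 3 = 2·11j + 3, which is odd.

Forward direction. Suppose 11s + 3 is odd. Since 11 is odd, 11s and s have the same parity, so 11s + 3 ≡ s + 3 (mod 2). As 3 is odd, 11s + 3 is odd exactly when s is even. Thus s is even.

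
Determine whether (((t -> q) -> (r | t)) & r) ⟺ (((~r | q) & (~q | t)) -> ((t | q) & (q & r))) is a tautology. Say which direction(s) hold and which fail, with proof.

Only the forward direction holds.

(←) This fails. Under r = F, q = T, t = F, the left side is false but the right side is true.

(→) Assume the antecedent. If r is true, the consequent reduces to true regardless of the other variables. If r is false, the antecedent cannot hold. Either way the consequent holds.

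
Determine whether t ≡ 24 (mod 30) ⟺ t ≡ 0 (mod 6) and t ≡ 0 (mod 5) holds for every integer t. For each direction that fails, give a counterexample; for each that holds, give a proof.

(⇒) This fails: t = 24 gives 24 ≡ 24 (mod 30) but 24 ≡ 4 (mod 5), so the conjunction on the right does not hold.

(⇐) This fails: t = 0 satisfies both congruences on the right (0 ≡ 0 mod 6 and 0 ≡ 0 mod 5) yet 0 ≡ 0 (mod 30), not 24.

Neither direction holds.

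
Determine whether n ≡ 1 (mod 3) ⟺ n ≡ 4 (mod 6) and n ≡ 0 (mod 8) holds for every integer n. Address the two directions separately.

Only the reverse direction holds.

Converse. If n ≡ 4 (mod 6) and n ≡ 0 (mod 8), then by the Chinese remainder theorem n ≡ 16 (mod 24). Since 16 ≡ 1 (mod 3) and 3 ∣ 24, we get n ≡ 1 (mod 3).

Forward direction. This fails: n = 1 gives 1 ≡ 1 (mod 3) but 1 ≡ 1 (mod 6), so the conjunction on the right does not hold.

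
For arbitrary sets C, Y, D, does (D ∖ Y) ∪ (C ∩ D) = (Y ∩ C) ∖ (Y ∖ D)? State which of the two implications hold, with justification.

Only the reverse inclusion holds.

Forward inclusion. This inclusion fails. Take C = ∅, Y = ∅, D = {1}; then 1 ∈ (D ∖ Y) ∪ (C ∩ D) but 1 ∉ (Y ∩ C) ∖ (Y ∖ D).

Reverse inclusion. Let x ∈ (Y ∩ C) ∖ (Y ∖ D). Then x ∈ C ∩ Y ∩ D, from which x ∈ (D ∖ Y) ∪ (C ∩ D).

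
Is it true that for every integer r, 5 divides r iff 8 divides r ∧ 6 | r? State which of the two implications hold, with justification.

(→) This fails: take r = 5. Certainly 5 ∣ 5, but 8 ∤ 5.

(←) This fails: take r = 24. Both 8 ∣ 24 and 6 ∣ 24, yet 24 is not a multiple of 5 (since 24 = 4·5 + 4), so 5 ∤ 24.

Neither direction holds.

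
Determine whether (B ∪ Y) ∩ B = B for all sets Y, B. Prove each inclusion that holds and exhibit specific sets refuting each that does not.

(⟹) Let x ∈ (B ∪ Y) ∩ B. Then either x ∈ B and x ∉ Y; or x ∈ Y ∩ B. In each case x ∈ B, so (B ∪ Y) ∩ B ⊆ B.

(⟸) Let x ∈ B. Then either x ∈ B and x ∉ Y; or x ∈ Y ∩ B. In each case x ∈ (B ∪ Y) ∩ B, so B ⊆ (B ∪ Y) ∩ B.

The two sets are equal.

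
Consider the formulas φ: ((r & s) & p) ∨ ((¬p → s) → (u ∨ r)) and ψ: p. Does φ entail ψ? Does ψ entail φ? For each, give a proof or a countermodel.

Both directions fail.

(⇒) This fails. Under r = F, u = F, s = F, p = F, the left side is true but the right side is false.

(⇐) This fails. Under r = F, u = F, s = F, p = T, the left side is false but the right side is true.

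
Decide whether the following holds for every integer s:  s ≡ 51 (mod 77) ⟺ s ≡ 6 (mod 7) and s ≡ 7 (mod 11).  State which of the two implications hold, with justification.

(⟹) This fails: s = 51 gives 51 ≡ 51 (mod 77) but 51 ≡ 2 (mod 7), so the conjunction on the right does not hold.

(⟸) This fails: s = 62 satisfies both congruences on the right (62 ≡ 6 mod 7 and 62 ≡ 7 mod 11) yet 62 ≡ 62 (mod 77), not 51.

Neither implication holds.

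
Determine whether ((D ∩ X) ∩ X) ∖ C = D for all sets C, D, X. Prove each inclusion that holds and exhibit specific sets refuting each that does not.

The sets are not equal: only the forward inclusion holds.

(⟸) This inclusion fails. Take C = ∅, D = {1}, X = ∅; then 1 ∈ D but 1 ∉ ((D ∩ X) ∩ X) ∖ C.

(⟹) Let x ∈ ((D ∩ X) ∩ X) ∖ C. Then x ∈ D ∩ X and x ∉ C, from which x ∈ D.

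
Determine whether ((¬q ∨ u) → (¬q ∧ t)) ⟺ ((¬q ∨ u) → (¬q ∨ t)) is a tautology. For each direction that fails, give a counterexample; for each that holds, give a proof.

Not equivalent: only (⇒) holds.

[⇐] This fails. Under t = F, q = F, u = F, the left side is false but the right side is true.

[⇒] Assume the antecedent. If t is true, (¬q ∨ u) → (¬q ∨ t) reduces to true regardless of the other variables. If t is false, the antecedent forces (t = F, q = T, u = F), and (¬q ∨ u) → (¬q ∨ t) holds there. Either way (¬q ∨ u) → (¬q ∨ t) holds.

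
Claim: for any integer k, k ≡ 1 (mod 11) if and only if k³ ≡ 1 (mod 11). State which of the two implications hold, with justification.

Both implications hold.

[⇒] Suppose k ≡ 1 (mod 11). Write k = 11j + 1. Then (11j + 1)³ = 1331j³ + 363j² + 33j + 1 = 11(121j³ + 33j² + 3j) + 1, so k³ ≡ 1 (mod 11).

[⇐] Conversely, suppose k³ ≡ 1 (mod 11). The only residue r in {0, …, 10} with r³ ≡ 1 (mod 11) is r = 1, so k ≡ 1 (mod 11).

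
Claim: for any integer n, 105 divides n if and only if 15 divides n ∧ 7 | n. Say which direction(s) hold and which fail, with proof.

Both directions hold; the statement is true.

Converse. Suppose 15 ∣ n and 7 ∣ n. Any common multiple of 15 and 7 is a multiple of their lcm; here gcd(15, 7) = 1, so lcm(15, 7) = 15·7 = 105, so 105 ∣ n.

Forward direction. If 105 ∣ n, write n = 105q. Since 105 = 7·15, n = 15·(7q), so 15 ∣ n; and since 105 = 15·7, n = 7·(15q), so 7 ∣ n.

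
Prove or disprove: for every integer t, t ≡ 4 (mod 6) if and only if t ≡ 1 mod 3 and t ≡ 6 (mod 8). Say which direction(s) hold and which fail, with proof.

(⟹) This fails: t = 16 gives 16 ≡ 4 (mod 6) but 16 ≡ 0 (mod 8), so the conjunction on the right does not hold.

(⟸) Conversely, if t ≡ 1 (mod 3) and t ≡ 6 (mod 8), then by the Chinese remainder theorem t ≡ 22 (mod 24). Since 22 ≡ 4 (mod 6) and 6 ∣ 24, we get t ≡ 4 (mod 6).

Not equivalent: only (⇐) holds.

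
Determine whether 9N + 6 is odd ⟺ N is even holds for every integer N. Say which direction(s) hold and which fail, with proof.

(⇒) fails and (⇐) fails.

(⟹) This fails: N = 1 gives 9N + 6 = 15, which is odd, but 1 is odd, not even.

(⟸) This also fails: N = 6 is even, but 9N + 6 = 60 is even, not odd.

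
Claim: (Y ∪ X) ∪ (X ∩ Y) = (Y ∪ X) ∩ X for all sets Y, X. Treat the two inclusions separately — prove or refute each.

(⟹) This inclusion fails. Take Y = {1}, X = ∅; then 1 ∈ (Y ∪ X) ∪ (X ∩ Y) but 1 ∉ (Y ∪ X) ∩ X.

(⟸) Let x ∈ (Y ∪ X) ∩ X. Then either x ∈ X and x ∉ Y; or x ∈ Y ∩ X. In each case x ∈ (Y ∪ X) ∪ (X ∩ Y), so (Y ∪ X) ∩ X ⊆ (Y ∪ X) ∪ (X ∩ Y).

(⊆) fails; (⊇) holds.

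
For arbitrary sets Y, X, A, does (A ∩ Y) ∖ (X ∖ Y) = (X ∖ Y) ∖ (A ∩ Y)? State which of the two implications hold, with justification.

Forward inclusion. This inclusion fails. Take Y = {1}, X = ∅, A = {1}; then 1 ∈ (A ∩ Y) ∖ (X ∖ Y) but 1 ∉ (X ∖ Y) ∖ (A ∩ Y).

Reverse inclusion. This inclusion fails. Take Y = ∅, X = {1}, A = ∅; then 1 ∈ (X ∖ Y) ∖ (A ∩ Y) but 1 ∉ (A ∩ Y) ∖ (X ∖ Y).

(⊆) fails and (⊇) fails.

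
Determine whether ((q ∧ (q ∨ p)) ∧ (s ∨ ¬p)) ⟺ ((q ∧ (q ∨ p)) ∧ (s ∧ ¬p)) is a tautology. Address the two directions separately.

(⟹) This fails. Under s = F, p = F, q = T, the left side is true but the right side is false.

(⟸) Assume the antecedent. If s is true, the antecedent forces (s = T, p = F, q = T), and (q ∧ (q ∨ p)) ∧ (s ∨ ¬p) holds there. If s is false, the antecedent cannot hold. Either way (q ∧ (q ∨ p)) ∧ (s ∨ ¬p) holds.

Only the reverse direction holds.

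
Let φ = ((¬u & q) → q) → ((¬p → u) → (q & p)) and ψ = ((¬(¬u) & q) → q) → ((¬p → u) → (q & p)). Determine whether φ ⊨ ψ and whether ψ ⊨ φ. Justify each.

Forward direction. Assume the antecedent. If p is true, the antecedent forces (q = T, u = F, p = T) or (q = T, u = T, p = T), and the consequent holds there. If p is false, the antecedent forces (q = F, u = F, p = F) or (q = T, u = F, p = F), and the consequent holds there. Either way the consequent holds.

Converse. Assume the antecedent. If p is true, the antecedent forces (q = T, u = F, p = T) or (q = T, u = T, p = T), and the consequent holds there. If p is false, the antecedent forces (q = F, u = F, p = F) or (q = T, u = F, p = F), and the consequent holds there. Either way the consequent holds.

The biconditional holds.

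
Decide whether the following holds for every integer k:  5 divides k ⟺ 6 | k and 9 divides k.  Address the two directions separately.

Both directions fail.

(⟹) This fails: take k = 5. Certainly 5 ∣ 5, but 6 ∤ 5.

(⟸) This fails: take k = 18. Both 6 ∣ 18 and 9 ∣ 18, yet 18 is not a multiple of 5 (since 18 = 3·5 + 3), so 5 ∤ 18.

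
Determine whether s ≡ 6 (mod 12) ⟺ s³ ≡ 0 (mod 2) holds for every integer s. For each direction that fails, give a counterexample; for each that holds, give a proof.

Forward direction. Suppose s ≡ 6 (mod 12). Then s³ ≡ 6³ = 216 (mod 12), and since 2 ∣ 12, also s³ ≡ 0 (mod 2).

Converse. This fails: take s = 0. Then 0³ = 0 ≡ 0 (mod 2), yet 0 ≡ 0 (mod 12), not 6.

Only the forward implication holds.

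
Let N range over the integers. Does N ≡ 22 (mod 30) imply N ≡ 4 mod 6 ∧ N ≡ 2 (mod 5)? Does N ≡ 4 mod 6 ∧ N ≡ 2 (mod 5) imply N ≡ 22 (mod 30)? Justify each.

Equivalent; both directions hold.

(⟹) Suppose N ≡ 22 (mod 30); write N = 30j + 22. Since 6 ∣ 30, reducing mod 6 gives N ≡ 22 ≡ 4 (mod 6); since 5 ∣ 30, reducing mod 5 gives N ≡ 22 ≡ 2 (mod 5).

(⟸) Conversely, if N ≡ 4 (mod 6) and N ≡ 2 (mod 5), then by the Chinese remainder theorem N ≡ 22 (mod 30). This is exactly N ≡ 22 (mod 30).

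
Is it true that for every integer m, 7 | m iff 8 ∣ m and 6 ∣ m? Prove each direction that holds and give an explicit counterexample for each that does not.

Neither direction holds.

(⇒) This fails: take m = 7. Certainly 7 ∣ 7, but 8 ∤ 7.

(⇐) This fails: take m = 24. Both 8 ∣ 24 and 6 ∣ 24, yet 24 is not a multiple of 7 (since 24 = 3·7 + 3), so 7 ∤ 24.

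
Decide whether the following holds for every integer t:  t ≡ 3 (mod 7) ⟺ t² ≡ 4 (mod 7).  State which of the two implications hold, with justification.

(→) This fails: take t = 3. Then 3 ≡ 3 (mod 7), but 3² = 9 ≡ 2 (mod 7), not 4.

(←) This fails: take t = 2. Then 2² = 4 ≡ 4 (mod 7), yet 2 ≡ 2 (mod 7), not 3.

(⇒) fails and (⇐) fails.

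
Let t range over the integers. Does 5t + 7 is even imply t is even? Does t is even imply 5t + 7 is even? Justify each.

(⇒) This fails: t = 3 gives 5t + 7 = 22, which is even, but 3 is odd, not even.

(⇐) This also fails: t = 4 is even, but 5t + 7 = 27 is odd, not even.

Neither direction holds.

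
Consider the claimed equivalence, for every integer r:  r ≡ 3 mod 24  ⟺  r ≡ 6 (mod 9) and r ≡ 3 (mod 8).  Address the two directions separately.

[⇒] This fails: r = 27 gives 27 ≡ 3 (mod 24) but 27 ≡ 0 (mod 9), so the conjunction on the right does not hold.

[⇐] Conversely, if r ≡ 6 (mod 9) and r ≡ 3 (mod 8), then by the Chinese remainder theorem r ≡ 51 (mod 72). Since 51 ≡ 3 (mod 24) and 24 ∣ 72, we get r ≡ 3 (mod 24).

The forward direction fails; the converse holds.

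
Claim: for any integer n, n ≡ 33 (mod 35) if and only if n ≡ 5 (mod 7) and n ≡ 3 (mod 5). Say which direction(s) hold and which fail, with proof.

Both directions hold.

[⇒] Suppose n ≡ 33 (mod 35); write n = 35j + 33. Since 7 ∣ 35, reducing mod 7 gives n ≡ 33 ≡ 5 (mod 7); since 5 ∣ 35, reducing mod 5 gives n ≡ 33 ≡ 3 (mod 5).

[⇐] Conversely, if n ≡ 5 (mod 7) and n ≡ 3 (mod 5), then by the Chinese remainder theorem n ≡ 33 (mod 35). This is exactly n ≡ 33 (mod 35).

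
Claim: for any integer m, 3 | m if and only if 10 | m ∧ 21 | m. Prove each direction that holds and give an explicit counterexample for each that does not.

Not equivalent: only (⇐) holds.

(⇐) Suppose 10 ∣ m and 21 ∣ m. Any common multiple of 10 and 21 is a multiple of their lcm; here gcd(10, 21) = 1, so lcm(10, 21) = 10·21 = 210, so 210 ∣ m. Since 3 ∣ 210, it follows that 3 ∣ m.

(⇒) This fails: take m = 3. Certainly 3 ∣ 3, but 10 ∤ 3.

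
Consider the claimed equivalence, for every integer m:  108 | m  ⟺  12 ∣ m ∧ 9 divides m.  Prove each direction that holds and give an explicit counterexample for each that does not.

[⇐] This fails: take m = 36. Both 12 ∣ 36 and 9 ∣ 36, yet 36 is not a multiple of 108 (since 36 = 0·108 + 36), so 108 ∤ 36.

[⇒] If 108 ∣ m, write m = 108q. Since 108 = 9·12, m = 12·(9q), so 12 ∣ m; and since 108 = 12·9, m = 9·(12q), so 9 ∣ m.

Only the forward implication holds.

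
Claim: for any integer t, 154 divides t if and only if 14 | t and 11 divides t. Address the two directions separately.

[⇒] If 154 ∣ t, write t = 154q. Since 154 = 11·14, t = 14·(11q), so 14 ∣ t; and since 154 = 14·11, t = 11·(14q), so 11 ∣ t.

[⇐] Suppose 14 ∣ t and 11 ∣ t. Any common multiple of 14 and 11 is a multiple of their lcm; here gcd(14, 11) = 1, so lcm(14, 11) = 14·11 = 154, so 154 ∣ t.

Both directions hold; the statement is true.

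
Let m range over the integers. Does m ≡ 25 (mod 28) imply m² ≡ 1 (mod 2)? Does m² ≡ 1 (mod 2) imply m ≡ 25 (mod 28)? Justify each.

(⇒) Suppose m ≡ 25 (mod 28). Then m² ≡ 25² = 625 (mod 28), and since 2 ∣ 28, also m² ≡ 1 (mod 2).

(⇐) This fails: take m = 1. Then 1² = 1 ≡ 1 (mod 2), yet 1 ≡ 1 (mod 28), not 25.

Only the forward direction holds.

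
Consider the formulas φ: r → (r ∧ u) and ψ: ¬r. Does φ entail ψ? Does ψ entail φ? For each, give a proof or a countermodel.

[⇒] This fails. Under u = T, r = T, the left side is true but the right side is false.

[⇐] Assume the antecedent. If u is true, r → (r ∧ u) reduces to true regardless of the other variables. If u is false, the antecedent forces (u = F, r = F), and r → (r ∧ u) holds there. Either way r → (r ∧ u) holds.

(⇒) fails; (⇐) holds.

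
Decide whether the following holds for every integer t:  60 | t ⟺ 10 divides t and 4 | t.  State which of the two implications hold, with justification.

Not equivalent: only (⇒) holds.

[⇒] If 60 ∣ t, write t = 60q. Since 60 = 6·10, t = 10·(6q), so 10 ∣ t; and since 60 = 15·4, t = 4·(15q), so 4 ∣ t.

[⇐] This fails: take t = 20. Both 10 ∣ 20 and 4 ∣ 20, yet 20 is not a multiple of 60 (since 20 = 0·60 + 20), so 60 ∤ 20.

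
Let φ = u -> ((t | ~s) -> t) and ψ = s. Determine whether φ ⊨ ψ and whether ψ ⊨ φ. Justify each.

(⇒) This fails. Under s = F, t = F, u = F, the left side is true but the right side is false.

(⇐) Assume the antecedent. If s is true, u -> ((t | ~s) -> t) reduces to true regardless of the other variables. If s is false, the antecedent cannot hold. Either way u -> ((t | ~s) -> t) holds.

Only the converse holds.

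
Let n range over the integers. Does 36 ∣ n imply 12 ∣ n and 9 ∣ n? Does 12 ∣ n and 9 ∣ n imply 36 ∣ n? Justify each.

Both directions hold.

Forward direction. If 36 ∣ n, write n = 36q. Since 36 = 3·12, n = 12·(3q), so 12 ∣ n; and since 36 = 4·9, n = 9·(4q), so 9 ∣ n.

Converse. Suppose 12 ∣ n and 9 ∣ n. Any common multiple of 12 and 9 is a multiple of their lcm; here lcm(12, 9) = 12·9/gcd(12, 9) = 108/3 = 36, so 36 ∣ n.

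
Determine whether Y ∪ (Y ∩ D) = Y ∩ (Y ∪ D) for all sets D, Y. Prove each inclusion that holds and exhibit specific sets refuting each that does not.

Forward inclusion. Let x ∈ Y ∪ (Y ∩ D). Then either x ∈ Y and x ∉ D; or x ∈ D ∩ Y. In each case x ∈ Y ∩ (Y ∪ D), so Y ∪ (Y ∩ D) ⊆ Y ∩ (Y ∪ D).

Reverse inclusion. Let x ∈ Y ∩ (Y ∪ D). Then either x ∈ Y and x ∉ D; or x ∈ D ∩ Y. In each case x ∈ Y ∪ (Y ∩ D), so Y ∩ (Y ∪ D) ⊆ Y ∪ (Y ∩ D).

Both inclusions hold; the sets are equal.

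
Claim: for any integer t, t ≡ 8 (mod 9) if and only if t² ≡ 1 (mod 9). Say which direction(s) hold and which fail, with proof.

(←) This fails: take t = 1. Then 1² = 1 ≡ 1 (mod 9), yet 1 ≡ 1 (mod 9), not 8.

(→) Suppose t ≡ 8 (mod 9). Write t = 9j + 8. Then (9j + 8)² = 81j² + 144j + 64 = 9(9j² + 16j + 7) + 1, so t² ≡ 1 (mod 9).

The forward direction holds; the converse fails.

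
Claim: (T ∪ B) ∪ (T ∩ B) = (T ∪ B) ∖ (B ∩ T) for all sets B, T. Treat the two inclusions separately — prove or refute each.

(⟸) Let x ∈ (T ∪ B) ∖ (B ∩ T). Then either x ∈ B and x ∉ T; or x ∈ T and x ∉ B. In each case x ∈ (T ∪ B) ∪ (T ∩ B), so (T ∪ B) ∖ (B ∩ T) ⊆ (T ∪ B) ∪ (T ∩ B).

(⟹) This inclusion fails. Take B = {1}, T = {1}; then 1 ∈ (T ∪ B) ∪ (T ∩ B) but 1 ∉ (T ∪ B) ∖ (B ∩ T).

Only the reverse inclusion holds.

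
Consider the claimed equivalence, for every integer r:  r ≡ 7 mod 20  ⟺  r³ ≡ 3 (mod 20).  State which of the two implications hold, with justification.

The biconditional holds.

(→) Suppose r ≡ 7 mod 20. Write r = 20j + 7. Then (20j + 7)³ = 8000j³ + 8400j² + 2940j + 343 = 20(400j³ + 420j² + 147j + 17) + 3, so r³ ≡ 3 (mod 20).

(←) Conversely, suppose r³ ≡ 3 (mod 20). The only residue r in {0, …, 19} with r³ ≡ 3 (mod 20) is r = 7, so r ≡ 7 (mod 20).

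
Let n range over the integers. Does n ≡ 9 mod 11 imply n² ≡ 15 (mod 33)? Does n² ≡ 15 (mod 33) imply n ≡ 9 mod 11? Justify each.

Both directions fail.

(⇒) This fails: take n = 20. Then 20 ≡ 9 (mod 11), but 20² = 400 ≡ 4 (mod 33), not 15.

(⇐) This fails: take n = 24. Then 24² = 576 ≡ 15 (mod 33), yet 24 ≡ 2 (mod 11), not 9.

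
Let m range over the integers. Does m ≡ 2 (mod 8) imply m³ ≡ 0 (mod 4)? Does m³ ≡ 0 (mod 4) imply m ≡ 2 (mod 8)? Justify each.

(⟸) This fails: take m = 0. Then 0³ = 0 ≡ 0 (mod 4), yet 0 ≡ 0 (mod 8), not 2.

(⟹) Suppose m ≡ 2 (mod 8). Then m³ ≡ 2³ = 8 (mod 8), and since 4 ∣ 8, also m³ ≡ 0 (mod 4).

Not equivalent: only (⇒) holds.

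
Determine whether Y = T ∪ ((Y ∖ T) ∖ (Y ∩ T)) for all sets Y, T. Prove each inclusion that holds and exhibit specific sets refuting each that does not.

The sets are not equal: only the forward inclusion holds.

(⊆) Let x ∈ Y. Then either x ∈ Y and x ∉ T; or x ∈ Y ∩ T. In each case x ∈ T ∪ ((Y ∖ T) ∖ (Y ∩ T)), so Y ⊆ T ∪ ((Y ∖ T) ∖ (Y ∩ T)).

(⊇) This inclusion fails. Take Y = ∅, T = {1}; then 1 ∈ T ∪ ((Y ∖ T) ∖ (Y ∩ T)) but 1 ∉ Y.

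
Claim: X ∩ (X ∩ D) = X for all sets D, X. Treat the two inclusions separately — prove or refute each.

(⟹) Let x ∈ X ∩ (X ∩ D). Then x ∈ D ∩ X, from which x ∈ X.

(⟸) This inclusion fails. Take D = ∅, X = {1}; then 1 ∈ X but 1 ∉ X ∩ (X ∩ D).

The sets are not equal: only the forward inclusion holds.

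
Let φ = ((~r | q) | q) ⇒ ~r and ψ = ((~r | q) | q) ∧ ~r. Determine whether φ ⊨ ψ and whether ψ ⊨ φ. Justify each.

The forward direction fails; the converse holds.

(→) This fails. Under q = F, r = T, the left side is true but the right side is false.

(←) Assume the antecedent. If q is true, the antecedent forces (q = T, r = F), and ((~r | q) | q) ⇒ ~r holds there. If q is false, ((~r | q) | q) ⇒ ~r reduces to true regardless of the other variables. Either way ((~r | q) | q) ⇒ ~r holds.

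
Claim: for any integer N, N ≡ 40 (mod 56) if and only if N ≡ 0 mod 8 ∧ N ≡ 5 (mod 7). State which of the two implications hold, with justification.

Both implications hold.

Forward direction. Suppose N ≡ 40 (mod 56); write N = 56j + 40. Since 8 ∣ 56, reducing mod 8 gives N ≡ 40 ≡ 0 (mod 8); since 7 ∣ 56, reducing mod 7 gives N ≡ 40 ≡ 5 (mod 7).

Converse. If N ≡ 0 (mod 8) and N ≡ 5 (mod 7), then by the Chinese remainder theorem N ≡ 40 (mod 56). This is exactly N ≡ 40 (mod 56).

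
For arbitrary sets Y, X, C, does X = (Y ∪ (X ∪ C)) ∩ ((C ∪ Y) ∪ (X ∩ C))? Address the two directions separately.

Forward inclusion. This inclusion fails. Take Y = ∅, X = {1}, C = ∅; then 1 ∈ X but 1 ∉ (Y ∪ (X ∪ C)) ∩ ((C ∪ Y) ∪ (X ∩ C)).

Reverse inclusion. This inclusion fails. Take Y = {1}, X = ∅, C = ∅; then 1 ∈ (Y ∪ (X ∪ C)) ∩ ((C ∪ Y) ∪ (X ∩ C)) but 1 ∉ X.

Neither inclusion holds.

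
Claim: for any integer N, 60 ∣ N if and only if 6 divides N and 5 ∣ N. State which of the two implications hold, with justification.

Only the forward implication holds.

(⇒) If 60 ∣ N, write N = 60q. Since 60 = 10·6, N = 6·(10q), so 6 ∣ N; and since 60 = 12·5, N = 5·(12q), so 5 ∣ N.

(⇐) This fails: take N = 30. Both 6 ∣ 30 and 5 ∣ 30, yet 30 is not a multiple of 60 (since 30 = 0·60 + 30), so 60 ∤ 30.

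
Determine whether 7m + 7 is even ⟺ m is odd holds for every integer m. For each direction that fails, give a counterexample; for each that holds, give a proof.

(⇒) Suppose 7m + 7 is even. Since 7 is odd, 7m and m have the same parity, so 7m + 7 ≡ m + 7 (mod 2). As 7 is odd, 7m + 7 is even exactly when m is odd. Thus m is odd.

(⇐) Conversely, suppose m is odd; write m = 2j + 1. Then 7m + 7 = 7·(2j + 1) + 7 = 2·7j + 14, which is even.

Equivalent; both directions hold.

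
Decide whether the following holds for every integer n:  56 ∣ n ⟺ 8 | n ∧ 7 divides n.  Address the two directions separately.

Both directions hold.

(⟹) If 56 ∣ n, write n = 56q. Since 56 = 7·8, n = 8·(7q), so 8 ∣ n; and since 56 = 8·7, n = 7·(8q), so 7 ∣ n.

(⟸) Suppose 8 ∣ n and 7 ∣ n. Any common multiple of 8 and 7 is a multiple of their lcm; here gcd(8, 7) = 1, so lcm(8, 7) = 8·7 = 56, so 56 ∣ n.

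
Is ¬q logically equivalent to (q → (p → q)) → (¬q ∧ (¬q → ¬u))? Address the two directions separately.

(⇒) fails; (⇐) holds.

(⟸) Assume the antecedent. If p is true, the antecedent forces (p = T, u = F, q = F), and ¬q holds there. If p is false, the antecedent forces (p = F, u = F, q = F), and ¬q holds there. Either way ¬q holds.

(⟹) This fails. Under p = F, u = T, q = F, the left side is true but the right side is false.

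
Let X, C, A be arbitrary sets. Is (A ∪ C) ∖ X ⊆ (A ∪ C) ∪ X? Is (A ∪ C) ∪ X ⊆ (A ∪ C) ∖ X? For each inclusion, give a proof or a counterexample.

Only the forward inclusion holds.

(⊆) Let x ∈ (A ∪ C) ∖ X. Then either x ∈ C and x ∉ X, A; or x ∈ A and x ∉ X, C; or x ∈ C ∩ A and x ∉ X. In each case x ∈ (A ∪ C) ∪ X, so (A ∪ C) ∖ X ⊆ (A ∪ C) ∪ X.

(⊇) This inclusion fails. Take X = {1}, C = ∅, A = ∅; then 1 ∈ (A ∪ C) ∪ X but 1 ∉ (A ∪ C) ∖ X.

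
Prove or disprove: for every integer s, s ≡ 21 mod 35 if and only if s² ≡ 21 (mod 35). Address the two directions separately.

(⟹) Suppose s ≡ 21 mod 35. Write s = 35j + 21. Then (35j + 21)² = 1225j² + 1470j + 441 = 35(35j² + 42j + 12) + 21, so s² ≡ 21 (mod 35).

(⟸) This fails: take s = 14. Then 14² = 196 ≡ 21 (mod 35), yet 14 ≡ 14 (mod 35), not 21.

The forward direction holds; the converse fails.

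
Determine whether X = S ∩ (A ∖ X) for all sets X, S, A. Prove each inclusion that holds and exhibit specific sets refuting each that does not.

Both inclusions fail.

(⊆) This inclusion fails. Take X = {1}, S = ∅, A = ∅; then 1 ∈ X but 1 ∉ S ∩ (A ∖ X).

(⊇) This inclusion fails. Take X = ∅, S = {1}, A = {1}; then 1 ∈ S ∩ (A ∖ X) but 1 ∉ X.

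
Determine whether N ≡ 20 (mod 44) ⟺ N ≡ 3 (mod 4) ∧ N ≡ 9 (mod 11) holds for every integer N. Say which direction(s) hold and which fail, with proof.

Neither implication holds.

Forward direction. This fails: N = 20 gives 20 ≡ 20 (mod 44) but 20 ≡ 0 (mod 4), so the conjunction on the right does not hold.

Converse. This fails: N = 31 satisfies both congruences on the right (31 ≡ 3 mod 4 and 31 ≡ 9 mod 11) yet 31 ≡ 31 (mod 44), not 20.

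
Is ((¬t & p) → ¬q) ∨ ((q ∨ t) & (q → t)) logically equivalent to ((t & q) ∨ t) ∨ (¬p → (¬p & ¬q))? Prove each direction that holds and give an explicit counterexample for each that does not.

(⇒) This fails. Under q = T, t = F, p = F, the left side is true but the right side is false.

(⇐) This fails. Under q = T, t = F, p = T, the left side is false but the right side is true.

Both directions fail.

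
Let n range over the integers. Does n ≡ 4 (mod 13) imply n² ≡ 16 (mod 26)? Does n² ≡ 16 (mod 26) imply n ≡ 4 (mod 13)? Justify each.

Both directions fail.

(⟹) This fails: take n = 17. Then 17 ≡ 4 (mod 13), but 17² = 289 ≡ 3 (mod 26), not 16.

(⟸) This fails: take n = 22. Then 22² = 484 ≡ 16 (mod 26), yet 22 ≡ 9 (mod 13), not 4.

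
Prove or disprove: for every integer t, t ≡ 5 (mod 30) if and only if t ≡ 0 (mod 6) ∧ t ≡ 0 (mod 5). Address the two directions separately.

(⟹) This fails: t = 5 gives 5 ≡ 5 (mod 30) but 5 ≡ 5 (mod 6), so the conjunction on the right does not hold.

(⟸) This fails: t = 0 satisfies both congruences on the right (0 ≡ 0 mod 6 and 0 ≡ 0 mod 5) yet 0 ≡ 0 (mod 30), not 5.

Neither implication holds.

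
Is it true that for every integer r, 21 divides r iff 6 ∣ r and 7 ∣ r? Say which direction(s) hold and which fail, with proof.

Not equivalent: only (⇐) holds.

(→) This fails: take r = 21. Certainly 21 ∣ 21, but 6 ∤ 21.

(←) Suppose 6 ∣ r and 7 ∣ r. Any common multiple of 6 and 7 is a multiple of their lcm; here gcd(6, 7) = 1, so lcm(6, 7) = 6·7 = 42, so 42 ∣ r. Since 21 ∣ 42, it follows that 21 ∣ r.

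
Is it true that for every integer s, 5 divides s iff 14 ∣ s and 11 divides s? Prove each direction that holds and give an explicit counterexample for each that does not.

Both directions fail.

Forward direction. This fails: take s = 5. Certainly 5 ∣ 5, but 14 ∤ 5.

Converse. This fails: take s = 154. Both 14 ∣ 154 and 11 ∣ 154, yet 154 is not a multiple of 5 (since 154 = 30·5 + 4), so 5 ∤ 154.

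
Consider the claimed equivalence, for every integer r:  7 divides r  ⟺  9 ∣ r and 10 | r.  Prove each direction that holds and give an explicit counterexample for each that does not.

(⟹) This fails: take r = 7. Certainly 7 ∣ 7, but 9 ∤ 7.

(⟸) This fails: take r = 90. Both 9 ∣ 90 and 10 ∣ 90, yet 90 is not a multiple of 7 (since 90 = 12·7 + 6), so 7 ∤ 90.

(⇒) fails and (⇐) fails.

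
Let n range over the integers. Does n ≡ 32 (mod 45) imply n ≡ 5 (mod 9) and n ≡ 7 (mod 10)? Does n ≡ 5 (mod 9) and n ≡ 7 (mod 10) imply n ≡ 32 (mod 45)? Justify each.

The forward direction fails; the converse holds.

[⇐] If n ≡ 5 (mod 9) and n ≡ 7 (mod 10), then by the Chinese remainder theorem n ≡ 77 (mod 90). Since 77 ≡ 32 (mod 45) and 45 ∣ 90, we get n ≡ 32 (mod 45).

[⇒] This fails: n = 32 gives 32 ≡ 32 (mod 45) but 32 ≡ 2 (mod 10), so the conjunction on the right does not hold.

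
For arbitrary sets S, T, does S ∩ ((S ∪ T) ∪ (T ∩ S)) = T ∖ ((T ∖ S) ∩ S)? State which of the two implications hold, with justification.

(⊆) This inclusion fails. Take S = {1}, T = ∅; then 1 ∈ S ∩ ((S ∪ T) ∪ (T ∩ S)) but 1 ∉ T ∖ ((T ∖ S) ∩ S).

(⊇) This inclusion fails. Take S = ∅, T = {1}; then 1 ∈ T ∖ ((T ∖ S) ∩ S) but 1 ∉ S ∩ ((S ∪ T) ∪ (T ∩ S)).

(⊆) fails and (⊇) fails.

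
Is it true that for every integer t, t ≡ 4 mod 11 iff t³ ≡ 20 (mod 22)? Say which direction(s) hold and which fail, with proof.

(⇐) The residues r modulo 22 with r³ ≡ 20 (mod 22) are exactly {4}, and each is ≡ 4 (mod 11).

(⇒) This fails: take t = 15. Then 15 ≡ 4 (mod 11), but 15³ = 3375 ≡ 9 (mod 22), not 20.

Only the reverse direction holds.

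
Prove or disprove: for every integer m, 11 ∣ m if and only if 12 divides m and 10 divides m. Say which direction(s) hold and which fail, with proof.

Forward direction. This fails: take m = 11. Certainly 11 ∣ 11, but 12 ∤ 11.

Converse. This fails: take m = 60. Both 12 ∣ 60 and 10 ∣ 60, yet 60 is not a multiple of 11 (since 60 = 5·11 + 5), so 11 ∤ 60.

Both directions fail.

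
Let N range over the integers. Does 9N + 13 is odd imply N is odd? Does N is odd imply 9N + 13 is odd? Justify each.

[⇒] This fails: N = 2 gives 9N + 13 = 31, which is odd, but 2 is even, not odd.

[⇐] This also fails: N = 3 is odd, but 9N + 13 = 40 is even, not odd.

Neither direction holds.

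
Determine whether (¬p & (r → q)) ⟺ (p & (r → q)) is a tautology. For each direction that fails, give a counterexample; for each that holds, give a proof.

Forward direction. This fails. Under q = F, r = F, p = F, the left side is true but the right side is false.

Converse. This fails. Under q = F, r = F, p = T, the left side is false but the right side is true.

Neither implication holds.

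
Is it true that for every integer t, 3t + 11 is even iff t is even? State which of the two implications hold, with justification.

(⟹) This fails: t = 1 gives 3t + 11 = 14, which is even, but 1 is odd, not even.

(⟸) This also fails: t = 2 is even, but 3t + 11 = 17 is odd, not even.

(⇒) fails and (⇐) fails.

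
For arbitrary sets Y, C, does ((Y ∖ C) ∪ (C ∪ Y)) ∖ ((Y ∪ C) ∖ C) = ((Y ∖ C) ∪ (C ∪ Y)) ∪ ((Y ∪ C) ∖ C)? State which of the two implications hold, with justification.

Only the forward inclusion holds.

(⟸) This inclusion fails. Take Y = {1}, C = ∅; then 1 ∈ ((Y ∖ C) ∪ (C ∪ Y)) ∪ ((Y ∪ C) ∖ C) but 1 ∉ ((Y ∖ C) ∪ (C ∪ Y)) ∖ ((Y ∪ C) ∖ C).

(⟹) Let x ∈ ((Y ∖ C) ∪ (C ∪ Y)) ∖ ((Y ∪ C) ∖ C). Then either x ∈ C and x ∉ Y; or x ∈ Y ∩ C. In each case x ∈ ((Y ∖ C) ∪ (C ∪ Y)) ∪ ((Y ∪ C) ∖ C), so ((Y ∖ C) ∪ (C ∪ Y)) ∖ ((Y ∪ C) ∖ C) ⊆ ((Y ∖ C) ∪ (C ∪ Y)) ∪ ((Y ∪ C) ∖ C).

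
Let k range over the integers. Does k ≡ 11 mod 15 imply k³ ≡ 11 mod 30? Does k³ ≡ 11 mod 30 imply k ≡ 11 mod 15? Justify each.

(→) This fails: take k = 26. Then 26 ≡ 11 (mod 15), but 26³ = 17576 ≡ 26 (mod 30), not 11.

(←) Conversely, the residues r modulo 30 with r³ ≡ 11 (mod 30) are exactly {11}, and each is ≡ 11 (mod 15).

(⇒) fails; (⇐) holds.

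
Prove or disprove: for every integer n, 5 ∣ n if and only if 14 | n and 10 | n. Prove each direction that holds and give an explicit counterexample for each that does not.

Only the converse holds.

Forward direction. This fails: take n = 5. Certainly 5 ∣ 5, but 14 ∤ 5.

Converse. Suppose 14 ∣ n and 10 ∣ n. Any common multiple of 14 and 10 is a multiple of their lcm; here lcm(14, 10) = 14·10/gcd(14, 10) = 140/2 = 70, so 70 ∣ n. Since 5 ∣ 70, it follows that 5 ∣ n.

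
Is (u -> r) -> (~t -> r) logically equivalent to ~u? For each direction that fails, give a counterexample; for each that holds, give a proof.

(⇒) fails and (⇐) fails.

(→) This fails. Under t = F, u = T, r = F, the left side is true but the right side is false.

(←) This fails. Under t = F, u = F, r = F, the left side is false but the right side is true.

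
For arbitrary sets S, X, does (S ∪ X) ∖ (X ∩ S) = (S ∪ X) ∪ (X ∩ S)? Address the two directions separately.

(⊆) holds; (⊇) fails.

(⟸) This inclusion fails. Take S = {1}, X = {1}; then 1 ∈ (S ∪ X) ∪ (X ∩ S) but 1 ∉ (S ∪ X) ∖ (X ∩ S).

(⟹) Let x ∈ (S ∪ X) ∖ (X ∩ S). Then either x ∈ S and x ∉ X; or x ∈ X and x ∉ S. In each case x ∈ (S ∪ X) ∪ (X ∩ S), so (S ∪ X) ∖ (X ∩ S) ⊆ (S ∪ X) ∪ (X ∩ S).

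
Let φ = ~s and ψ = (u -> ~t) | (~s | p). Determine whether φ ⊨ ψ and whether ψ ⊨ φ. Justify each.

(⟹) Assume the antecedent. If s is true, the antecedent cannot hold. If s is false, (u -> ~t) | (~s | p) reduces to true regardless of the other variables. Either way (u -> ~t) | (~s | p) holds.

(⟸) This fails. Under u = F, t = F, s = T, p = F, the left side is false but the right side is true.

The forward direction holds; the converse fails.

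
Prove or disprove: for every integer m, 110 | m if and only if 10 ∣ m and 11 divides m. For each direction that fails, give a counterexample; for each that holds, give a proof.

Both directions hold; the statement is true.

[⇐] Suppose 10 ∣ m and 11 ∣ m. Any common multiple of 10 and 11 is a multiple of their lcm; here gcd(10, 11) = 1, so lcm(10, 11) = 10·11 = 110, so 110 ∣ m.

[⇒] If 110 ∣ m, write m = 110q. Since 110 = 11·10, m = 10·(11q), so 10 ∣ m; and since 110 = 10·11, m = 11·(10q), so 11 ∣ m.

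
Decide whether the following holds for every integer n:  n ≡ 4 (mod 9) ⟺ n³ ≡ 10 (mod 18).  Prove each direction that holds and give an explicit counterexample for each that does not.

Neither implication holds.

(⇒) This fails: take n = 13. Then 13 ≡ 4 (mod 9), but 13³ = 2197 ≡ 1 (mod 18), not 10.

(⇐) This fails: take n = 10. Then 10³ = 1000 ≡ 10 (mod 18), yet 10 ≡ 1 (mod 9), not 4.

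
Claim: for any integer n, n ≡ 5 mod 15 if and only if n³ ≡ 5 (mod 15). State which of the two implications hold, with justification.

Both directions hold.

Forward direction. Suppose n ≡ 5 mod 15. Write n = 15j + 5. Then (15j + 5)³ = 3375j³ + 3375j² + 1125j + 125 = 15(225j³ + 225j² + 75j + 8) + 5, so n³ ≡ 5 (mod 15).

Converse. Suppose n³ ≡ 5 (mod 15). The only residue r in {0, …, 14} with r³ ≡ 5 (mod 15) is r = 5, so n ≡ 5 (mod 15).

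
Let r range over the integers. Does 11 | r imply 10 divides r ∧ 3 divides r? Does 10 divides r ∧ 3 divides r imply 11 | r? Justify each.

Forward direction. This fails: take r = 11. Certainly 11 ∣ 11, but 10 ∤ 11.

Converse. This fails: take r = 30. Both 10 ∣ 30 and 3 ∣ 30, yet 30 is not a multiple of 11 (since 30 = 2·11 + 8), so 11 ∤ 30.

(⇒) fails and (⇐) fails.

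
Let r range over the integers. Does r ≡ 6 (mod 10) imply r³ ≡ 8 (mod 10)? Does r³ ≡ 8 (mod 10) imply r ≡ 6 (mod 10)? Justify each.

(⇒) This fails: take r = 6. Then 6 ≡ 6 (mod 10), but 6³ = 216 ≡ 6 (mod 10), not 8.

(⇐) This fails: take r = 2. Then 2³ = 8 ≡ 8 (mod 10), yet 2 ≡ 2 (mod 10), not 6.

Neither implication holds.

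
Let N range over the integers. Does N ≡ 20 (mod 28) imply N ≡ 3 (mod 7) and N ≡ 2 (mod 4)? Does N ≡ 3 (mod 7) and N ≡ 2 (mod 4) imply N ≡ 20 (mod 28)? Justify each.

(⇒) fails and (⇐) fails.

(→) This fails: N = 20 gives 20 ≡ 20 (mod 28) but 20 ≡ 6 (mod 7), so the conjunction on the right does not hold.

(←) This fails: N = 10 satisfies both congruences on the right (10 ≡ 3 mod 7 and 10 ≡ 2 mod 4) yet 10 ≡ 10 (mod 28), not 20.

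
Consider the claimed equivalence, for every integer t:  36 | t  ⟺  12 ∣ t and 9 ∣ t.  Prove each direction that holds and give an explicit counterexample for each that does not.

(→) If 36 ∣ t, write t = 36q. Since 36 = 3·12, t = 12·(3q), so 12 ∣ t; and since 36 = 4·9, t = 9·(4q), so 9 ∣ t.

(←) Suppose 12 ∣ t and 9 ∣ t. Any common multiple of 12 and 9 is a multiple of their lcm; here lcm(12, 9) = 12·9/gcd(12, 9) = 108/3 = 36, so 36 ∣ t.

Both directions hold; the statement is true.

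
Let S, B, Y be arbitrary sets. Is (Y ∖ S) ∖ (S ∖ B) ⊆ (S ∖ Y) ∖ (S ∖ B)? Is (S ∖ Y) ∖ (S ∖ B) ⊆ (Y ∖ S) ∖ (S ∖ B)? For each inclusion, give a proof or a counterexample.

Both inclusions fail.

(⊆) This inclusion fails. Take S = ∅, B = ∅, Y = {1}; then 1 ∈ (Y ∖ S) ∖ (S ∖ B) but 1 ∉ (S ∖ Y) ∖ (S ∖ B).

(⊇) This inclusion fails. Take S = {1}, B = {1}, Y = ∅; then 1 ∈ (S ∖ Y) ∖ (S ∖ B) but 1 ∉ (Y ∖ S) ∖ (S ∖ B).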